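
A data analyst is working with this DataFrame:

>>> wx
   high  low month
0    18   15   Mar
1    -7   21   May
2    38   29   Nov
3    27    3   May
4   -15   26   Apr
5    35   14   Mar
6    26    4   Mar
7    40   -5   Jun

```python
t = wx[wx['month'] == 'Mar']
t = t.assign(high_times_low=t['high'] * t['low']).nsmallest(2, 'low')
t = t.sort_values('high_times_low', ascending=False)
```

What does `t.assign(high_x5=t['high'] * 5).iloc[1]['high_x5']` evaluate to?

130

filter rows where month == 'Mar':
   high  low month
0    18   15   Mar
5    35   14   Mar
6    26    4   Mar
add column high_times_low = t['high'] * t['low']:
   high  low month  high_times_low
0    18   15   Mar             270
5    35   14   Mar             490
6    26    4   Mar             104
take 2 rows with smallest low:
   high  low month  high_times_low
6    26    4   Mar             104
5    35   14   Mar             490
sort by high_times_low descending:
   high  low month  high_times_low
5    35   14   Mar             490
6    26    4   Mar             104
add column high_x5 = t['high'] * 5:
   high  low month  high_times_low  high_x5
5    35   14   Mar             490      175
6    26    4   Mar             104      130
Taking the value at position 1, column 'high_x5' gives 130.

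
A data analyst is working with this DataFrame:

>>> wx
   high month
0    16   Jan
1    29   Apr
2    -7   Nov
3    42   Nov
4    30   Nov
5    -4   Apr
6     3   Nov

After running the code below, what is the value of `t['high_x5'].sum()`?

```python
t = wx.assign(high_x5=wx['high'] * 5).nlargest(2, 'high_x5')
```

add column high_x5 = wx['high'] * 5:
   high month  high_x5
0    16   Jan       80
1    29   Apr      145
2    -7   Nov      -35
3    42   Nov      210
4    30   Nov      150
5    -4   Apr      -20
6     3   Nov       15
take 2 rows with largest high_x5:
   high month  high_x5
3    42   Nov      210
4    30   Nov      150

360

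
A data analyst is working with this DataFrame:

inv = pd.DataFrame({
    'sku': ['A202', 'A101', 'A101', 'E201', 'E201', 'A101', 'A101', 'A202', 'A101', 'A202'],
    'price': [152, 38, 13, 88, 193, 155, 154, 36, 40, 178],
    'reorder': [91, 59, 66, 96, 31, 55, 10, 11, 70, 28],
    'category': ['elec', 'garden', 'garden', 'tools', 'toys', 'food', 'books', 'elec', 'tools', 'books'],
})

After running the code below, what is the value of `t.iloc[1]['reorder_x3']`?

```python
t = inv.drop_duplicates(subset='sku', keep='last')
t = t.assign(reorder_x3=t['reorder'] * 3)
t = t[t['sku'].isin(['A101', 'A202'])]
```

drop duplicate sku (keep=last):
    sku  price  reorder category
4  E201    193       31     toys
8  A101     40       70    tools
9  A202    178       28    books
add column reorder_x3 = t['reorder'] * 3:
    sku  price  reorder category  reorder_x3
4  E201    193       31     toys          93
8  A101     40       70    tools         210
9  A202    178       28    books          84
filter rows where sku in ['A101', 'A202']:
    sku  price  reorder category  reorder_x3
8  A101     40       70    tools         210
9  A202    178       28    books          84
value at position 1, column 'reorder_x3' → 84

84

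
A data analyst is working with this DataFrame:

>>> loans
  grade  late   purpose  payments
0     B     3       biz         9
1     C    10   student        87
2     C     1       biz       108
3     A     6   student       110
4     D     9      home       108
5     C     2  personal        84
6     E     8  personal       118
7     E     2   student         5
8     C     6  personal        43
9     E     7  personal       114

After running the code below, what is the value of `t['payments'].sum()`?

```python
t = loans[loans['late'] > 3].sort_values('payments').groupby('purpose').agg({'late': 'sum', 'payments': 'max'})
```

filter rows where late > 3:
  grade  late   purpose  payments
1     C    10   student        87
3     A     6   student       110
4     D     9      home       108
6     E     8  personal       118
8     C     6  personal        43
9     E     7  personal       114
sort by payments:
  grade  late   purpose  payments
8     C     6  personal        43
1     C    10   student        87
4     D     9      home       108
3     A     6   student       110
9     E     7  personal       114
6     E     8  personal       118
group by purpose: sum(late), max(payments):
          late  payments
purpose                 
home         9       108
personal    21       118
student     16       110

336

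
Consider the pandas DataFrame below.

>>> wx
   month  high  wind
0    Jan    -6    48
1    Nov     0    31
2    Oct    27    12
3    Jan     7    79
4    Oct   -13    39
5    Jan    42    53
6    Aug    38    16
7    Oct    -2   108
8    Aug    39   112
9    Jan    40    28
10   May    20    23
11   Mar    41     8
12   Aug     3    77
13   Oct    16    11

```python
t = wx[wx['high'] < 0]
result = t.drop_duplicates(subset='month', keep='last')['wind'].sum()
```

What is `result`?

filter rows where high < 0:
  month  high  wind
0   Jan    -6    48
4   Oct   -13    39
7   Oct    -2   108
drop duplicate month (keep=last):
  month  high  wind
0   Jan    -6    48
7   Oct    -2   108

156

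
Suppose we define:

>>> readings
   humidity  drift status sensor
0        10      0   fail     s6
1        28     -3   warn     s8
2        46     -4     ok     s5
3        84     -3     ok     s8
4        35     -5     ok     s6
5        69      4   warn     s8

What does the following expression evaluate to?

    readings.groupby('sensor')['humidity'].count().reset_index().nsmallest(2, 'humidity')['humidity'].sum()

group by sensor, count of humidity:
sensor
s5    1
s6    2
s8    3
Name: humidity, dtype: int64
reset_index():
  sensor  humidity
0     s5         1
1     s6         2
2     s8         3
take 2 rows with smallest humidity:
  sensor  humidity
0     s5         1
1     s6         2

3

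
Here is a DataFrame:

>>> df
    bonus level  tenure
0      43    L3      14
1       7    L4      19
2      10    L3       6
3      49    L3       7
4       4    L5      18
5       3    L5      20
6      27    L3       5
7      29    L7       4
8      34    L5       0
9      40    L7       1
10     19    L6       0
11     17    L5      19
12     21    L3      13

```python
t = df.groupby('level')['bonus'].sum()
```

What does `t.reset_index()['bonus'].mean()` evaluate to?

60.6

group by level, sum of bonus:
level
L3    150
L4      7
L5     58
L6     19
L7     69
Name: bonus, dtype: int64
reset_index():
  level  bonus
0    L3    150
1    L4      7
2    L5     58
3    L6     19
4    L7     69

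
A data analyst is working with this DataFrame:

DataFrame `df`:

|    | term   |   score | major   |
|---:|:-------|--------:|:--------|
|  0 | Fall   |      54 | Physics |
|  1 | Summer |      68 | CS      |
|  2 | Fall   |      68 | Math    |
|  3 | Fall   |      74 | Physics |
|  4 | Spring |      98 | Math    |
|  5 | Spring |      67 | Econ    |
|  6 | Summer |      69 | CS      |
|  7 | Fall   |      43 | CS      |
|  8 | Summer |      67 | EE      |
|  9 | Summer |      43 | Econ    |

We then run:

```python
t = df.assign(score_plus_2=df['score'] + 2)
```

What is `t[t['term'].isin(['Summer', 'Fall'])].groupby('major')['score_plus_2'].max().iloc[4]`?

add column score_plus_2 = df['score'] + 2:
     term  score    major  score_plus_2
0    Fall     54  Physics            56
1  Summer     68       CS            70
2    Fall     68     Math            70
3    Fall     74  Physics            76
4  Spring     98     Math           100
5  Spring     67     Econ            69
6  Summer     69       CS            71
7    Fall     43       CS            45
8  Summer     67       EE            69
9  Summer     43     Econ            45
filter rows where term in ['Summer', 'Fall']:
     term  score    major  score_plus_2
0    Fall     54  Physics            56
1  Summer     68       CS            70
2    Fall     68     Math            70
3    Fall     74  Physics            76
6  Summer     69       CS            71
7    Fall     43       CS            45
8  Summer     67       EE            69
9  Summer     43     Econ            45
group by major, max of score_plus_2:
major
CS         71
EE         69
Econ       45
Math       70
Physics    76
Name: score_plus_2, dtype: int64

76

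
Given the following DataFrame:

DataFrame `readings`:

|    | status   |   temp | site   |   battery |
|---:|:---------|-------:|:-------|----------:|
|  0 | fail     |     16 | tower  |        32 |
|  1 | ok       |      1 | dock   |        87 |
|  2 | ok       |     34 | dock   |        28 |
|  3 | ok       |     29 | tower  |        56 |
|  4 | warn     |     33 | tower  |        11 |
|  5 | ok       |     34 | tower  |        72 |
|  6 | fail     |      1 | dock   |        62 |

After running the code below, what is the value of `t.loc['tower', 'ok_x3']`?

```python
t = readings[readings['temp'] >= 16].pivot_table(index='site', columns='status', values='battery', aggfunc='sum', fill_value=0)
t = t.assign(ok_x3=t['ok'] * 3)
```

384

filter rows where temp >= 16:
  status  temp   site  battery
0   fail    16  tower       32
2     ok    34   dock       28
3     ok    29  tower       56
4   warn    33  tower       11
5     ok    34  tower       72
pivot: rows=site, cols=status, sum(battery):
status  fail   ok  warn
site                   
dock       0   28     0
tower     32  128    11
add column ok_x3 = t['ok'] * 3:
status  fail   ok  warn  ok_x3
site                          
dock       0   28     0     84
tower     32  128    11    384
value at row 'tower', column 'ok_x3' → 384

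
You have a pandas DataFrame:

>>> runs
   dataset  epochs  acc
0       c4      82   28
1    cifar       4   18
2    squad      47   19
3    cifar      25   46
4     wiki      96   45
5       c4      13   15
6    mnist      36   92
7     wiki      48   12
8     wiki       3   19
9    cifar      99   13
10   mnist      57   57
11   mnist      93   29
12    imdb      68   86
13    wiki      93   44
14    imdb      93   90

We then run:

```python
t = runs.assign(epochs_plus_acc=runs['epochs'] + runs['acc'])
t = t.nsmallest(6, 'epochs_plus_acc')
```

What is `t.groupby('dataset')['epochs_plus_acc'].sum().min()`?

28

add column epochs_plus_acc = runs['epochs'] + runs['acc']:
   dataset  epochs  acc  epochs_plus_acc
0       c4      82   28              110
1    cifar       4   18               22
2    squad      47   19               66
3    cifar      25   46               71
4     wiki      96   45              141
5       c4      13   15               28
6    mnist      36   92              128
7     wiki      48   12               60
8     wiki       3   19               22
9    cifar      99   13              112
10   mnist      57   57              114
11   mnist      93   29              122
12    imdb      68   86              154
13    wiki      93   44              137
14    imdb      93   90              183
take 6 rows with smallest epochs_plus_acc:
  dataset  epochs  acc  epochs_plus_acc
1   cifar       4   18               22
8    wiki       3   19               22
5      c4      13   15               28
7    wiki      48   12               60
2   squad      47   19               66
3   cifar      25   46               71
group by dataset, sum of epochs_plus_acc:
dataset
c4       28
cifar    93
squad    66
wiki     82
Name: epochs_plus_acc, dtype: int64
Then the min of the resulting series: 28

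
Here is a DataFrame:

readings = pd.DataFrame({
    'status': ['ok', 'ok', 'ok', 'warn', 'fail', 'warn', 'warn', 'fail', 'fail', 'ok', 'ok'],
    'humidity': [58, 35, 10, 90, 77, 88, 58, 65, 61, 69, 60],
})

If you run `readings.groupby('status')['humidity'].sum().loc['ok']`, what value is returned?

group by status, sum of humidity:
status
fail    203
ok      232
warn    236
Name: humidity, dtype: int64

232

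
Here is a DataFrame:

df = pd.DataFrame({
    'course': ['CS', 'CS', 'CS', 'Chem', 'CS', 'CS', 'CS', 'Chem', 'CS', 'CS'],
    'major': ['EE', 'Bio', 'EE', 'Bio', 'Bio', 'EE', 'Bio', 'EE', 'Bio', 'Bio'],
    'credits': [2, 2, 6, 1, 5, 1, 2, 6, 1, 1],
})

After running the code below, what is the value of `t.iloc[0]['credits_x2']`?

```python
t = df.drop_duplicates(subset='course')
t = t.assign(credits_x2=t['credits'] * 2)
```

drop duplicate course (keep=first):
  course major  credits
0     CS    EE        2
3   Chem   Bio        1
add column credits_x2 = t['credits'] * 2:
  course major  credits  credits_x2
0     CS    EE        2           4
3   Chem   Bio        1           2
Then the value at position 0, column 'credits_x2': 4

4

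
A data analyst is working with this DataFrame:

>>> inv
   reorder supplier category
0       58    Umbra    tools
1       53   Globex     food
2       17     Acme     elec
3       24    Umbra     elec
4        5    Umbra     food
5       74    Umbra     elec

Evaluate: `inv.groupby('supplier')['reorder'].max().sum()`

144

group by supplier, max of reorder:
supplier
Acme      17
Globex    53
Umbra     74
Name: reorder, dtype: int64
Then the sum of the resulting series: 144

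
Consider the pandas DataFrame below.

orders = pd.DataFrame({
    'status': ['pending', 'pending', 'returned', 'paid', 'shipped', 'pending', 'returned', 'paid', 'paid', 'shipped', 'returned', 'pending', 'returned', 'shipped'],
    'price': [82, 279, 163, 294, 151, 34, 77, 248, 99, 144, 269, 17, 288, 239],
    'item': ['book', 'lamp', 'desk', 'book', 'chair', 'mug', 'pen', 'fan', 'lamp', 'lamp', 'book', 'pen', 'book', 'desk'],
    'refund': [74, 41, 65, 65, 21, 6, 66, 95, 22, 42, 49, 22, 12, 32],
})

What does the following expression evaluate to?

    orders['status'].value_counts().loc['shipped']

value_counts of status:
status
pending     4
returned    4
paid        3
shipped     3
Name: count, dtype: int64
Reading off the value at index 'shipped', we get 3.

3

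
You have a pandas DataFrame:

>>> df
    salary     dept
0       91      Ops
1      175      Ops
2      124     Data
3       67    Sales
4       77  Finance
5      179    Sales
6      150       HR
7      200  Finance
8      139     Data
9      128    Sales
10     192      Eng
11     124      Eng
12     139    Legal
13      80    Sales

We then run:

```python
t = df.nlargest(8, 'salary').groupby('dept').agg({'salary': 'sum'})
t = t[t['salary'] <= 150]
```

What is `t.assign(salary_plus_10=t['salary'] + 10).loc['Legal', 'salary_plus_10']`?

149

take 8 rows with largest salary:
    salary     dept
7      200  Finance
10     192      Eng
5      179    Sales
1      175      Ops
6      150       HR
8      139     Data
12     139    Legal
9      128    Sales
group by dept, sum of salary:
         salary
dept           
Data        139
Eng         192
Finance     200
HR          150
Legal       139
Ops         175
Sales       307
filter rows where salary <= 150:
       salary
dept         
Data      139
HR        150
Legal     139
add column salary_plus_10 = t['salary'] + 10:
       salary  salary_plus_10
dept                         
Data      139             149
HR        150             160
Legal     139             149
value at row 'Legal', column 'salary_plus_10' → 149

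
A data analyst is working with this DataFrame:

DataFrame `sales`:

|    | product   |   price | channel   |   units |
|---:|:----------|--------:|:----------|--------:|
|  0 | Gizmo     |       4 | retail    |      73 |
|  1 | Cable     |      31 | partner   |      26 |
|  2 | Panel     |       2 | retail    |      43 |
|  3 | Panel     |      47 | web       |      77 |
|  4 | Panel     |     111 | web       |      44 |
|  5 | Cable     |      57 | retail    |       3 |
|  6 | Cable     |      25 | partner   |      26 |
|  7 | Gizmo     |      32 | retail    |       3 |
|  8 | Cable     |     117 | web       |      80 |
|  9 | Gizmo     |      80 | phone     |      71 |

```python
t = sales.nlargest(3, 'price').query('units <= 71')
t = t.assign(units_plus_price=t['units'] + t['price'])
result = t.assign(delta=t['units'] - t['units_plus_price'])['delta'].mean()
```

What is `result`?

-95.5

take 3 rows with largest price:
  product  price channel  units
8   Cable    117     web     80
4   Panel    111     web     44
9   Gizmo     80   phone     71
filter rows where units <= 71:
  product  price channel  units
4   Panel    111     web     44
9   Gizmo     80   phone     71
add column units_plus_price = t['units'] + t['price']:
  product  price channel  units  units_plus_price
4   Panel    111     web     44               155
9   Gizmo     80   phone     71               151
add column delta = t['units'] - t['units_plus_price']:
  product  price channel  units  units_plus_price  delta
4   Panel    111     web     44               155   -111
9   Gizmo     80   phone     71               151    -80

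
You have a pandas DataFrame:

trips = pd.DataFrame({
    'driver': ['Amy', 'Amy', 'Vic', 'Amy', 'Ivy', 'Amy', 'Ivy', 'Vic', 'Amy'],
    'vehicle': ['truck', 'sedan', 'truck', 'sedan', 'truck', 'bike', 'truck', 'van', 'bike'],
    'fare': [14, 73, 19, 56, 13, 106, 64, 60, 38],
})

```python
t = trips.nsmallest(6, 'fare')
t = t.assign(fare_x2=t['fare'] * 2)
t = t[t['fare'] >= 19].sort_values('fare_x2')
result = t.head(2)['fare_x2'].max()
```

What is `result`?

take 6 rows with smallest fare:
  driver vehicle  fare
4    Ivy   truck    13
0    Amy   truck    14
2    Vic   truck    19
8    Amy    bike    38
3    Amy   sedan    56
7    Vic     van    60
add column fare_x2 = t['fare'] * 2:
  driver vehicle  fare  fare_x2
4    Ivy   truck    13       26
0    Amy   truck    14       28
2    Vic   truck    19       38
8    Amy    bike    38       76
3    Amy   sedan    56      112
7    Vic     van    60      120
filter rows where fare >= 19:
  driver vehicle  fare  fare_x2
2    Vic   truck    19       38
8    Amy    bike    38       76
3    Amy   sedan    56      112
7    Vic     van    60      120
sort by fare_x2:
  driver vehicle  fare  fare_x2
2    Vic   truck    19       38
8    Amy    bike    38       76
3    Amy   sedan    56      112
7    Vic     van    60      120
take first 2 rows:
  driver vehicle  fare  fare_x2
2    Vic   truck    19       38
8    Amy    bike    38       76

76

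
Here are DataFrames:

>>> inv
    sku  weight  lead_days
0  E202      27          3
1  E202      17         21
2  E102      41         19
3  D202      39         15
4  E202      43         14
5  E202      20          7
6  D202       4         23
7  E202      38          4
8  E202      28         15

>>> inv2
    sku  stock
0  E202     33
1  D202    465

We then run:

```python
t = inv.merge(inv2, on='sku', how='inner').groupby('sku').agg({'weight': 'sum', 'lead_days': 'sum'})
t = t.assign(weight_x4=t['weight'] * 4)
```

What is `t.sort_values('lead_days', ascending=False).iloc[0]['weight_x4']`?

692

merge on 'sku' (how='inner') → 8 rows:
    sku  weight  lead_days  stock
0  E202      27          3     33
1  E202      17         21     33
2  D202      39         15    465
3  E202      43         14     33
4  E202      20          7     33
5  D202       4         23    465
6  E202      38          4     33
7  E202      28         15     33
group by sku: sum(weight), sum(lead_days):
      weight  lead_days
sku                    
D202      43         38
E202     173         64
add column weight_x4 = t['weight'] * 4:
      weight  lead_days  weight_x4
sku                               
D202      43         38        172
E202     173         64        692
sort by lead_days descending:
      weight  lead_days  weight_x4
sku                               
E202     173         64        692
D202      43         38        172
The value at position 0, column 'weight_x4' is 692.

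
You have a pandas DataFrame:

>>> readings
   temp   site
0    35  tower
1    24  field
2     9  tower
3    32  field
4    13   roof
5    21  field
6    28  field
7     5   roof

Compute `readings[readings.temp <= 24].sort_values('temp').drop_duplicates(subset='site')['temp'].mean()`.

11.6666666667

filter rows where temp <= 24:
   temp   site
1    24  field
2     9  tower
4    13   roof
5    21  field
7     5   roof
sort by temp:
   temp   site
7     5   roof
2     9  tower
4    13   roof
5    21  field
1    24  field
drop duplicate site (keep=first):
   temp   site
7     5   roof
2     9  tower
5    21  field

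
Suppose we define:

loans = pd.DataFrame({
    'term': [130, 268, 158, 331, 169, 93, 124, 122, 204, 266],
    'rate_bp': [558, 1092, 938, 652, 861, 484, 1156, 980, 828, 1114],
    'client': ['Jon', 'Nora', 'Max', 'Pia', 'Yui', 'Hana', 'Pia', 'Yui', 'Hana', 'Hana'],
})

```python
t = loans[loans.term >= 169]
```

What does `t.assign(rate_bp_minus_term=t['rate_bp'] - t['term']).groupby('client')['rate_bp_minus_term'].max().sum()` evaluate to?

filter rows where term >= 169:
   term  rate_bp client
1   268     1092   Nora
3   331      652    Pia
4   169      861    Yui
8   204      828   Hana
9   266     1114   Hana
add column rate_bp_minus_term = t['rate_bp'] - t['term']:
   term  rate_bp client  rate_bp_minus_term
1   268     1092   Nora                 824
3   331      652    Pia                 321
4   169      861    Yui                 692
8   204      828   Hana                 624
9   266     1114   Hana                 848
group by client, max of rate_bp_minus_term:
client
Hana    848
Nora    824
Pia     321
Yui     692
Name: rate_bp_minus_term, dtype: int64
sum of the resulting series → 2685

2685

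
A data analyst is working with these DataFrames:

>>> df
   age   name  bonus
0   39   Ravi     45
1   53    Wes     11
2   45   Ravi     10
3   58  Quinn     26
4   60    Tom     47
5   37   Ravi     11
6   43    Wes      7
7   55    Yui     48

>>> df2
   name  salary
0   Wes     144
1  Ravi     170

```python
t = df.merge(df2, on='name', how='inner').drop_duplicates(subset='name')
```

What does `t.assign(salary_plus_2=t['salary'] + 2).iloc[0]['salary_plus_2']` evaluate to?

merge on 'name' (how='inner') → 5 rows:
   age  name  bonus  salary
0   39  Ravi     45     170
1   53   Wes     11     144
2   45  Ravi     10     170
3   37  Ravi     11     170
4   43   Wes      7     144
drop duplicate name (keep=first):
   age  name  bonus  salary
0   39  Ravi     45     170
1   53   Wes     11     144
add column salary_plus_2 = t['salary'] + 2:
   age  name  bonus  salary  salary_plus_2
0   39  Ravi     45     170            172
1   53   Wes     11     144            146
Finally, value at position 0, column 'salary_plus_2' = 172.

172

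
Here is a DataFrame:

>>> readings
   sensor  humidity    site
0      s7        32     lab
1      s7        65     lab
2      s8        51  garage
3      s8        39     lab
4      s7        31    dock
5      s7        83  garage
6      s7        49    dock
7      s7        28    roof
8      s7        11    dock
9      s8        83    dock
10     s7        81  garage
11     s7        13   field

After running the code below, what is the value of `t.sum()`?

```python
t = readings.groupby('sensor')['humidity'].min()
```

group by sensor, min of humidity:
sensor
s7    11
s8    39
Name: humidity, dtype: int64
sum of the resulting series → 50

50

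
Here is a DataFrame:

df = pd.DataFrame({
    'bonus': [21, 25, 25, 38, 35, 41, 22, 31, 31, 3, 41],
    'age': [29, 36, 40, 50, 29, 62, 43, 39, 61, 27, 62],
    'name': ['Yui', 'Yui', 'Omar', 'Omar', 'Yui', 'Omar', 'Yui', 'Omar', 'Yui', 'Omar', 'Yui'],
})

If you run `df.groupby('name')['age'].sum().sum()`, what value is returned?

478

group by name, sum of age:
name
Omar    218
Yui     260
Name: age, dtype: int64
sum of the resulting series → 478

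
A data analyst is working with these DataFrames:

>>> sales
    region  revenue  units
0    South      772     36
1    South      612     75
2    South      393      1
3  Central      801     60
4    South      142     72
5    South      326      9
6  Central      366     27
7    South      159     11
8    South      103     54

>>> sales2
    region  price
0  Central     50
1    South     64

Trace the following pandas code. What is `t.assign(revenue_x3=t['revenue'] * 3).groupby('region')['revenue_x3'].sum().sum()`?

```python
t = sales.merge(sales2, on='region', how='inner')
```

merge on 'region' (how='inner') → 9 rows:
    region  revenue  units  price
0    South      772     36     64
1    South      612     75     64
2    South      393      1     64
3  Central      801     60     50
4    South      142     72     64
5    South      326      9     64
6  Central      366     27     50
7    South      159     11     64
8    South      103     54     64
add column revenue_x3 = t['revenue'] * 3:
    region  revenue  units  price  revenue_x3
0    South      772     36     64        2316
1    South      612     75     64        1836
2    South      393      1     64        1179
3  Central      801     60     50        2403
4    South      142     72     64         426
5    South      326      9     64         978
6  Central      366     27     50        1098
7    South      159     11     64         477
8    South      103     54     64         309
group by region, sum of revenue_x3:
region
Central    3501
South      7521
Name: revenue_x3, dtype: int64
Hence 11022.

11022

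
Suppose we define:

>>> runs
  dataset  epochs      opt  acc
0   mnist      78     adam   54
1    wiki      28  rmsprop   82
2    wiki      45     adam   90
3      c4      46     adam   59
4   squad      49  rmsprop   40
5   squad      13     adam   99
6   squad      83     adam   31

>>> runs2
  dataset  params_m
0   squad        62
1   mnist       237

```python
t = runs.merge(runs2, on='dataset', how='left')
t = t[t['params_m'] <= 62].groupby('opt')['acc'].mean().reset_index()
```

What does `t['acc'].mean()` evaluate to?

52.5

merge on 'dataset' (how='left') → 7 rows:
  dataset  epochs      opt  acc  params_m
0   mnist      78     adam   54     237.0
1    wiki      28  rmsprop   82       NaN
2    wiki      45     adam   90       NaN
3      c4      46     adam   59       NaN
4   squad      49  rmsprop   40      62.0
5   squad      13     adam   99      62.0
6   squad      83     adam   31      62.0
filter rows where params_m <= 62:
  dataset  epochs      opt  acc  params_m
4   squad      49  rmsprop   40      62.0
5   squad      13     adam   99      62.0
6   squad      83     adam   31      62.0
group by opt, mean of acc:
opt
adam       65.0
rmsprop    40.0
Name: acc, dtype: float64
reset_index():
       opt   acc
0     adam  65.0
1  rmsprop  40.0
Finally, mean of column 'acc' = 52.5.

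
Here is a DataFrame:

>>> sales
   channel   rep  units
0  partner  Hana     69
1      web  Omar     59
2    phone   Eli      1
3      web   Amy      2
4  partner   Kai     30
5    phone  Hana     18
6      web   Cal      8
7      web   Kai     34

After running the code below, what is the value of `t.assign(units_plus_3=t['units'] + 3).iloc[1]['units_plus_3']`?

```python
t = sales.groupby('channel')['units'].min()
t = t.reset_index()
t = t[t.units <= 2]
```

5

group by channel, min of units:
channel
partner    30
phone       1
web         2
Name: units, dtype: int64
reset_index():
   channel  units
0  partner     30
1    phone      1
2      web      2
filter rows where units <= 2:
  channel  units
1   phone      1
2     web      2
add column units_plus_3 = t['units'] + 3:
  channel  units  units_plus_3
1   phone      1             4
2     web      2             5
So iloc[1]['units_plus_3'] = 5.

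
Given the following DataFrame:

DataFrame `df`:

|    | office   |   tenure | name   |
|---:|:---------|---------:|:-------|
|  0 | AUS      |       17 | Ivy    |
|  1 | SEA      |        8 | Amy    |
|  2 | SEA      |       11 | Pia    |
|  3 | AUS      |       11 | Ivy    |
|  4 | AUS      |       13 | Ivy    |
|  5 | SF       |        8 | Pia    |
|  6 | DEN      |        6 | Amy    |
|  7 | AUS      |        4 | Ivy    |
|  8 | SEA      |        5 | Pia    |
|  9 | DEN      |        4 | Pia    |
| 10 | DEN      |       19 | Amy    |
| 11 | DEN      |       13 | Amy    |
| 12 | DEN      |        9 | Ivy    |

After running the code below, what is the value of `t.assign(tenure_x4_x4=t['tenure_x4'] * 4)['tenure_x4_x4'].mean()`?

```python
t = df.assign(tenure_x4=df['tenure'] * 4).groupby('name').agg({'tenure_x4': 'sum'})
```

682.666666667

add column tenure_x4 = df['tenure'] * 4:
   office  tenure name  tenure_x4
0     AUS      17  Ivy         68
1     SEA       8  Amy         32
2     SEA      11  Pia         44
3     AUS      11  Ivy         44
4     AUS      13  Ivy         52
5      SF       8  Pia         32
6     DEN       6  Amy         24
7     AUS       4  Ivy         16
8     SEA       5  Pia         20
9     DEN       4  Pia         16
10    DEN      19  Amy         76
11    DEN      13  Amy         52
12    DEN       9  Ivy         36
group by name, sum of tenure_x4:
      tenure_x4
name           
Amy         184
Ivy         216
Pia         112
add column tenure_x4_x4 = t['tenure_x4'] * 4:
      tenure_x4  tenure_x4_x4
name                         
Amy         184           736
Ivy         216           864
Pia         112           448
Reading off the mean of column 'tenure_x4_x4', we get 682.666666667.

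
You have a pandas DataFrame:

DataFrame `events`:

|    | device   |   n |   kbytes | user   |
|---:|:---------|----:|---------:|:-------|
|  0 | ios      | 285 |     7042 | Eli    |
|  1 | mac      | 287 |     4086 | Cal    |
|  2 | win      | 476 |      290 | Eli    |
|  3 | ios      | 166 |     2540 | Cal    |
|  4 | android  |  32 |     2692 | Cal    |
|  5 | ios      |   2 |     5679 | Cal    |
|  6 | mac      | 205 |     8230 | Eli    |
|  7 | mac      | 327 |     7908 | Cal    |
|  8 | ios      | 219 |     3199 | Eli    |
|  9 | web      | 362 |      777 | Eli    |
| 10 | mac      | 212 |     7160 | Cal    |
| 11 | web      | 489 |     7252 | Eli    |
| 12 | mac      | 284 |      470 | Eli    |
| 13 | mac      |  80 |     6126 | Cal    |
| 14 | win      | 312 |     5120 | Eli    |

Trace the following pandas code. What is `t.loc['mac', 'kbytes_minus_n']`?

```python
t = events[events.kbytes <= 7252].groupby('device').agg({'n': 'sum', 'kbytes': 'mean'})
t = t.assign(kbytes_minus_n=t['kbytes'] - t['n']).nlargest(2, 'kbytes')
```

3597.5

filter rows where kbytes <= 7252:
     device    n  kbytes user
0       ios  285    7042  Eli
1       mac  287    4086  Cal
2       win  476     290  Eli
3       ios  166    2540  Cal
4   android   32    2692  Cal
5       ios    2    5679  Cal
8       ios  219    3199  Eli
9       web  362     777  Eli
10      mac  212    7160  Cal
11      web  489    7252  Eli
12      mac  284     470  Eli
13      mac   80    6126  Cal
14      win  312    5120  Eli
group by device: sum(n), mean(kbytes):
           n  kbytes
device              
android   32  2692.0
ios      672  4615.0
mac      863  4460.5
web      851  4014.5
win      788  2705.0
add column kbytes_minus_n = t['kbytes'] - t['n']:
           n  kbytes  kbytes_minus_n
device                              
android   32  2692.0          2660.0
ios      672  4615.0          3943.0
mac      863  4460.5          3597.5
web      851  4014.5          3163.5
win      788  2705.0          1917.0
take 2 rows with largest kbytes:
          n  kbytes  kbytes_minus_n
device                             
ios     672  4615.0          3943.0
mac     863  4460.5          3597.5
Then the value at row 'mac', column 'kbytes_minus_n': 3597.5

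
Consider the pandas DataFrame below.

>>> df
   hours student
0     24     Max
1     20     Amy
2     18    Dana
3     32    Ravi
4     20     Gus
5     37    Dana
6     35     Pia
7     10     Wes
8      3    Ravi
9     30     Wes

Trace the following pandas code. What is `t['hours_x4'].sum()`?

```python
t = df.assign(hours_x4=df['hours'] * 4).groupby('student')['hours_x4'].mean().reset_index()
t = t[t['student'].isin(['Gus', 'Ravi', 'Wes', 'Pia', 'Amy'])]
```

add column hours_x4 = df['hours'] * 4:
   hours student  hours_x4
0     24     Max        96
1     20     Amy        80
2     18    Dana        72
3     32    Ravi       128
4     20     Gus        80
5     37    Dana       148
6     35     Pia       140
7     10     Wes        40
8      3    Ravi        12
9     30     Wes       120
group by student, mean of hours_x4:
student
Amy      80.0
Dana    110.0
Gus      80.0
Max      96.0
Pia     140.0
Ravi     70.0
Wes      80.0
Name: hours_x4, dtype: float64
reset_index():
  student  hours_x4
0     Amy      80.0
1    Dana     110.0
2     Gus      80.0
3     Max      96.0
4     Pia     140.0
5    Ravi      70.0
6     Wes      80.0
filter rows where student in ['Gus', 'Ravi', 'Wes', 'Pia', 'Amy']:
  student  hours_x4
0     Amy      80.0
2     Gus      80.0
4     Pia     140.0
5    Ravi      70.0
6     Wes      80.0
The sum of column 'hours_x4' is 450.0.

450.0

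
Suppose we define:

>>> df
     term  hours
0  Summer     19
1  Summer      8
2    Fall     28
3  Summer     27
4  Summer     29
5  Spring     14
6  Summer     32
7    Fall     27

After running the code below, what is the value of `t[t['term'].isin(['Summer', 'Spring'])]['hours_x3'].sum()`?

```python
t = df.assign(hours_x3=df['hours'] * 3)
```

add column hours_x3 = df['hours'] * 3:
     term  hours  hours_x3
0  Summer     19        57
1  Summer      8        24
2    Fall     28        84
3  Summer     27        81
4  Summer     29        87
5  Spring     14        42
6  Summer     32        96
7    Fall     27        81
filter rows where term in ['Summer', 'Spring']:
     term  hours  hours_x3
0  Summer     19        57
1  Summer      8        24
3  Summer     27        81
4  Summer     29        87
5  Spring     14        42
6  Summer     32        96
Taking the sum of column 'hours_x3' gives 387.

387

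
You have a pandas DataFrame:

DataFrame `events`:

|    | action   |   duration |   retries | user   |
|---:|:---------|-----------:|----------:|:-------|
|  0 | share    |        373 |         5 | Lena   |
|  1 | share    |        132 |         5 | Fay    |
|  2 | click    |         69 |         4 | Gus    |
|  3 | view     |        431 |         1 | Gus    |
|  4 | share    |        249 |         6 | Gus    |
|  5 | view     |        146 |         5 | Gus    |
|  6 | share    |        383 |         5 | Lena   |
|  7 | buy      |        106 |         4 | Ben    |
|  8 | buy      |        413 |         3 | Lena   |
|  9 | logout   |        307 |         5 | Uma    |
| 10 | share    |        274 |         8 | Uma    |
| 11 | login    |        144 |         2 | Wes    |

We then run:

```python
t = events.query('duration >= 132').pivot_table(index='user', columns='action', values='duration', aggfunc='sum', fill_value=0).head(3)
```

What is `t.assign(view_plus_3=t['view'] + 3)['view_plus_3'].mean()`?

filter rows where duration >= 132:
    action  duration  retries  user
0    share       373        5  Lena
1    share       132        5   Fay
3     view       431        1   Gus
4    share       249        6   Gus
5     view       146        5   Gus
6    share       383        5  Lena
8      buy       413        3  Lena
9   logout       307        5   Uma
10   share       274        8   Uma
11   login       144        2   Wes
pivot: rows=user, cols=action, sum(duration):
action  buy  login  logout  share  view
user                                   
Fay       0      0       0    132     0
Gus       0      0       0    249   577
Lena    413      0       0    756     0
Uma       0      0     307    274     0
Wes       0    144       0      0     0
take first 3 rows:
action  buy  login  logout  share  view
user                                   
Fay       0      0       0    132     0
Gus       0      0       0    249   577
Lena    413      0       0    756     0
add column view_plus_3 = t['view'] + 3:
action  buy  login  logout  share  view  view_plus_3
user                                                
Fay       0      0       0    132     0            3
Gus       0      0       0    249   577          580
Lena    413      0       0    756     0            3
Then the mean of column 'view_plus_3': 195.333333333

195.333333333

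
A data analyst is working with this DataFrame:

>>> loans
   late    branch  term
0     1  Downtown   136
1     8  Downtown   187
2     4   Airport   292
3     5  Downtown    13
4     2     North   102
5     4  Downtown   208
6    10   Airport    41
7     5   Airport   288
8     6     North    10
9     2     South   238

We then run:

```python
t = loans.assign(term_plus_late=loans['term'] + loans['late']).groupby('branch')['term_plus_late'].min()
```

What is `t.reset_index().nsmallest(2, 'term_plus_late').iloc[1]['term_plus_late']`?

add column term_plus_late = loans['term'] + loans['late']:
   late    branch  term  term_plus_late
0     1  Downtown   136             137
1     8  Downtown   187             195
2     4   Airport   292             296
3     5  Downtown    13              18
4     2     North   102             104
5     4  Downtown   208             212
6    10   Airport    41              51
7     5   Airport   288             293
8     6     North    10              16
9     2     South   238             240
group by branch, min of term_plus_late:
branch
Airport      51
Downtown     18
North        16
South       240
Name: term_plus_late, dtype: int64
reset_index():
     branch  term_plus_late
0   Airport              51
1  Downtown              18
2     North              16
3     South             240
take 2 rows with smallest term_plus_late:
     branch  term_plus_late
2     North              16
1  Downtown              18

18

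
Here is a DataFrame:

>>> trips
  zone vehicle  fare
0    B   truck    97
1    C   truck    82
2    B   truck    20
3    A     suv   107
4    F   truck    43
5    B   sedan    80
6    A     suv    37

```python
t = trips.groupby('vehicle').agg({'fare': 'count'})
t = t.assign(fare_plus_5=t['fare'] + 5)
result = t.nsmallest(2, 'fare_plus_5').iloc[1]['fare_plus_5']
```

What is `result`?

7

group by vehicle, count of fare:
         fare
vehicle      
sedan       1
suv         2
truck       4
add column fare_plus_5 = t['fare'] + 5:
         fare  fare_plus_5
vehicle                   
sedan       1            6
suv         2            7
truck       4            9
take 2 rows with smallest fare_plus_5:
         fare  fare_plus_5
vehicle                   
sedan       1            6
suv         2            7
Hence 7.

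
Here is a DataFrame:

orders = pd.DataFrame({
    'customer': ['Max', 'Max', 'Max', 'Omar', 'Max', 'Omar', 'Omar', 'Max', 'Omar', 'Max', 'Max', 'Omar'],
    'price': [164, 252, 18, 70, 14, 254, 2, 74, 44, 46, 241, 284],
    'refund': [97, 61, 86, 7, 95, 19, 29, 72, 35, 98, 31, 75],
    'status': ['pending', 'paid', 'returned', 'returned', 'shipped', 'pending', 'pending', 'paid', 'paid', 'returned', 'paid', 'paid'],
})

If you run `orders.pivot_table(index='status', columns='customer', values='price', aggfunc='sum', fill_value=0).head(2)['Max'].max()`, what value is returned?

567

pivot: rows=status, cols=customer, sum(price):
customer  Max  Omar
status             
paid      567   328
pending   164   256
returned   64    70
shipped    14     0
take first 2 rows:
customer  Max  Omar
status             
paid      567   328
pending   164   256
Hence 567.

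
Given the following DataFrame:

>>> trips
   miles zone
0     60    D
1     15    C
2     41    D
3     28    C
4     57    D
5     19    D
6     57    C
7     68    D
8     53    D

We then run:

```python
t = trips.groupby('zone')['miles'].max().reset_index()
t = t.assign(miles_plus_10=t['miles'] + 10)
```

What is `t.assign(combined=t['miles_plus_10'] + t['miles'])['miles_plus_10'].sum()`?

group by zone, max of miles:
zone
C    57
D    68
Name: miles, dtype: int64
reset_index():
  zone  miles
0    C     57
1    D     68
add column miles_plus_10 = t['miles'] + 10:
  zone  miles  miles_plus_10
0    C     57             67
1    D     68             78
add column combined = t['miles_plus_10'] + t['miles']:
  zone  miles  miles_plus_10  combined
0    C     57             67       124
1    D     68             78       146
Taking the sum of column 'miles_plus_10' gives 145.

145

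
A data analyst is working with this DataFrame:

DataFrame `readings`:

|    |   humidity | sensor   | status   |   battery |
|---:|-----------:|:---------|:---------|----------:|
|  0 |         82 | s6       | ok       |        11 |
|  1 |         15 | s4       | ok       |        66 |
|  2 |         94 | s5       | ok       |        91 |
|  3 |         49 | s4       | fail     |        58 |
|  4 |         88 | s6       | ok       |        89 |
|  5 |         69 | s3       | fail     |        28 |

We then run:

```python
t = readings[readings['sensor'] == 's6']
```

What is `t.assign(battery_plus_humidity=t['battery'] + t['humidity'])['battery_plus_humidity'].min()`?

93

filter rows where sensor == 's6':
   humidity sensor status  battery
0        82     s6     ok       11
4        88     s6     ok       89
add column battery_plus_humidity = t['battery'] + t['humidity']:
   humidity sensor status  battery  battery_plus_humidity
0        82     s6     ok       11                     93
4        88     s6     ok       89                    177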